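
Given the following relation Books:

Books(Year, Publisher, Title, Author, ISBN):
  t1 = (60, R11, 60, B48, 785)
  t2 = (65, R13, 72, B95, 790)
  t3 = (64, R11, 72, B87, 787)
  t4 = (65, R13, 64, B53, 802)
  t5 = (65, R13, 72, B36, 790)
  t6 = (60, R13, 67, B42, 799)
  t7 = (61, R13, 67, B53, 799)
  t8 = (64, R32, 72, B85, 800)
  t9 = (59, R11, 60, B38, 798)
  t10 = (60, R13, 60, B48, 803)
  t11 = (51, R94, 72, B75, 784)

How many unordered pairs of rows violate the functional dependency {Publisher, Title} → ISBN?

1

(Publisher=R11, Title=60): violating pairs (1,9) — 1 pair.
(Publisher=R13, Title=72): all 2 rows agree on ISBN — 0 pairs.
(Publisher=R13, Title=67): all 2 rows agree on ISBN — 0 pairs.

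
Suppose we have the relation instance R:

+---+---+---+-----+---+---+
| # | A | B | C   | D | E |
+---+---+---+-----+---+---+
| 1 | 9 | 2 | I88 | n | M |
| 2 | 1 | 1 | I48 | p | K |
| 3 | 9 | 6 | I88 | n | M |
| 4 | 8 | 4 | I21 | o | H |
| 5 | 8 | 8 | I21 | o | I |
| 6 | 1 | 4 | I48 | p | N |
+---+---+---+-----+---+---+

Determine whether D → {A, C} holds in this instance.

Yes

D=n: rows 1, 3 → {A,C} = (9, I88), (9, I88) ✓
D=p: rows 2, 6 → {A,C} = (1, I48), (1, I48) ✓
D=o: rows 4, 5 → {A,C} = (8, I21), (8, I21) ✓
Every D value is associated with a single {A, C} value, so D → {A, C} holds.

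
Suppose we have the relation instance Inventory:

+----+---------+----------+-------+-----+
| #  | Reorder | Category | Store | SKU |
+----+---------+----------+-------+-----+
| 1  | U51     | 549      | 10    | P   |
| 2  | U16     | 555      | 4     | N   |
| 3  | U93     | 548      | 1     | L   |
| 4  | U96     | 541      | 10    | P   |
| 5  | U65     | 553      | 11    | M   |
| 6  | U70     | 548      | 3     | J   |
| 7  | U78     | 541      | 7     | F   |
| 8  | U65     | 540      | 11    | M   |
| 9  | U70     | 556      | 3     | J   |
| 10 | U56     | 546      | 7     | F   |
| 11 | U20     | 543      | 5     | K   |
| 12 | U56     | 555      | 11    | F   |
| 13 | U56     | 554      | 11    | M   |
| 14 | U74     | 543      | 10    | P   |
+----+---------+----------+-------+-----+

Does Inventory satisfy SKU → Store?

SKU=P: rows 1, 4, 14 → Store = 10, 10, 10 ✓
SKU=N: row 2 → Store = 4 ✓
SKU=L: row 3 → Store = 1 ✓
SKU=M: rows 5, 8, 13 → Store = 11, 11, 11 ✓
SKU=J: rows 6, 9 → Store = 3, 3 ✓
SKU=F: rows 7, 10, 12 → Store takes values {7, 11} — violation
SKU=K: row 11 → Store = 5 ✓
Two rows agree on SKU but differ on Store, so SKU → Store does not hold.

No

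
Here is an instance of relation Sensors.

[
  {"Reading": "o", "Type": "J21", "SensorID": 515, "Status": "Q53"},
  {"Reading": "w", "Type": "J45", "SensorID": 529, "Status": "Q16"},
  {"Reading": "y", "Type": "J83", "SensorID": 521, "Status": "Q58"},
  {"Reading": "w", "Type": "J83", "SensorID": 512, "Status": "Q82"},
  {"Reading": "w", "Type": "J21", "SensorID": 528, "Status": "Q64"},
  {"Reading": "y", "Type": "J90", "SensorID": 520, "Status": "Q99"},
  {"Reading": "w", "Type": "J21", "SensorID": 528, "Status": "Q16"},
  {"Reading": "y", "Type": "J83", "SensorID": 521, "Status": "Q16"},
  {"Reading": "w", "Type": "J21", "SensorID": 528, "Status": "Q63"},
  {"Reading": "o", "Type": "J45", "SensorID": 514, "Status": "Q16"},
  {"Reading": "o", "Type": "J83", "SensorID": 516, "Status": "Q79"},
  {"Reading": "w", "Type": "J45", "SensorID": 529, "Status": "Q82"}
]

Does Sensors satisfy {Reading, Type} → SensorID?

Yes

(Reading=o, Type=J21): 1 row → SensorID = 515 ✓
(Reading=w, Type=J45): 2 rows → SensorID = 529, 529 ✓
(Reading=y, Type=J83): 2 rows → SensorID = 521, 521 ✓
(Reading=w, Type=J83): 1 row → SensorID = 512 ✓
(Reading=w, Type=J21): 3 rows → SensorID = 528, 528, 528 ✓
(Reading=y, Type=J90): 1 row → SensorID = 520 ✓
(Reading=o, Type=J45): 1 row → SensorID = 514 ✓
(Reading=o, Type=J83): 1 row → SensorID = 516 ✓
Every {Reading, Type} value is associated with a single SensorID value, so {Reading, Type} → SensorID holds.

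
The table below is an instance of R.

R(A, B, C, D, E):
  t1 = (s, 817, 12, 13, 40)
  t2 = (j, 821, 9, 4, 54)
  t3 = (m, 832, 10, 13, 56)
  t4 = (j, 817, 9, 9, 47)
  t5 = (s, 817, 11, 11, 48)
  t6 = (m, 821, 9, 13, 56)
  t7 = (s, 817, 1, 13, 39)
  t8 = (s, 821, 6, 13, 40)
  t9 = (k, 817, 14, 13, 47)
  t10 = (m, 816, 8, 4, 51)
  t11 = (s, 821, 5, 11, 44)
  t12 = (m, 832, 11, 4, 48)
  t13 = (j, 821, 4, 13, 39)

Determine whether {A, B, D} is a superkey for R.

Rows 1 and 7 have the same {A, B, D} value (A=s, B=817, D=13) but are distinct tuples, so {A, B, D} does not determine every attribute — not a superkey.

No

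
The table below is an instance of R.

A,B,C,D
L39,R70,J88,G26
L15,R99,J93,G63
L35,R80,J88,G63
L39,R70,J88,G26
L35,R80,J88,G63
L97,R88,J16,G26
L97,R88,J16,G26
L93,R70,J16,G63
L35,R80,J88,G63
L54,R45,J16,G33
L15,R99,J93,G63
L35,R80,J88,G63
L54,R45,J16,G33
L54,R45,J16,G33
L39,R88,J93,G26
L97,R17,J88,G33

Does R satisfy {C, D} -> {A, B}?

Yes

(C=J88, D=G26): 2 rows → {A,B} = (L39, R70), (L39, R70) ✓
(C=J93, D=G63): 2 rows → {A,B} = (L15, R99), (L15, R99) ✓
(C=J88, D=G63): 4 rows → {A,B} = (L35, R80), (L35, R80), (L35, R80), (L35, R80) ✓
(C=J16, D=G26): 2 rows → {A,B} = (L97, R88), (L97, R88) ✓
(C=J16, D=G63): 1 row → {A,B} = (L93, R70) ✓
(C=J16, D=G33): 3 rows → {A,B} = (L54, R45), (L54, R45), (L54, R45) ✓
(C=J93, D=G26): 1 row → {A,B} = (L39, R88) ✓
(C=J88, D=G33): 1 row → {A,B} = (L97, R17) ✓
Every {C, D} value is associated with a single {A, B} value, so {C, D} -> {A, B} holds.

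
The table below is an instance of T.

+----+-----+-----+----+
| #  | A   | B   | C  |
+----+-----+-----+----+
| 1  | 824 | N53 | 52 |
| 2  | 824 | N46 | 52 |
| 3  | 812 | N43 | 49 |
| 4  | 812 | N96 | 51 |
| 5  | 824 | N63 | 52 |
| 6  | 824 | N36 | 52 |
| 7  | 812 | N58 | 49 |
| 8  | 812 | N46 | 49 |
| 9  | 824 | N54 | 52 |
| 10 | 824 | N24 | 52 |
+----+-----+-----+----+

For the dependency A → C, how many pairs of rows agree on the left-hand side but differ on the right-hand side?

A=824: all 6 rows agree on C — 0 pairs.
A=812: violating pairs (3,4), (4,7), (4,8) — 3 pairs.

3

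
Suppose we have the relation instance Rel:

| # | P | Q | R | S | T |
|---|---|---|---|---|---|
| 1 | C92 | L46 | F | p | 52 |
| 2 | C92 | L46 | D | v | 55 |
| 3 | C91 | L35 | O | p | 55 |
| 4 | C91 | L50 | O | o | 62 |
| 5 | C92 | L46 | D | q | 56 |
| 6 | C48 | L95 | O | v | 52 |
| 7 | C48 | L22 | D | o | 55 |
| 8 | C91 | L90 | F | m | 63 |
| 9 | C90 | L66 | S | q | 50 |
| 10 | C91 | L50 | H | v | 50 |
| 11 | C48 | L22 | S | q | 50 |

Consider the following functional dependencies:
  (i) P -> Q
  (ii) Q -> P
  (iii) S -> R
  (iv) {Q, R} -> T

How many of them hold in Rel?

1

(i) P -> Q: P=C91: rows 3, 4, 8, 10 → Q takes values {L35, L50, L90} — violation; P=C48: rows 6, 7, 11 → Q takes values {L95, L22} — violation — fails.
(ii) Q -> P: every LHS value maps to a single RHS value — holds.
(iii) S -> R: S=p: rows 1, 3 → R takes values {F, O} — violation; S=v: rows 2, 6, 10 → R takes values {D, O, H} — violation; S=o: rows 4, 7 → R takes values {O, D} — violation; S=q: rows 5, 9, 11 → R takes values {D, S} — violation — fails.
(iv) {Q, R} -> T: (Q=L46, R=D): rows 2, 5 → T takes values {55, 56} — violation — fails.
1 of the 4 dependencies holds.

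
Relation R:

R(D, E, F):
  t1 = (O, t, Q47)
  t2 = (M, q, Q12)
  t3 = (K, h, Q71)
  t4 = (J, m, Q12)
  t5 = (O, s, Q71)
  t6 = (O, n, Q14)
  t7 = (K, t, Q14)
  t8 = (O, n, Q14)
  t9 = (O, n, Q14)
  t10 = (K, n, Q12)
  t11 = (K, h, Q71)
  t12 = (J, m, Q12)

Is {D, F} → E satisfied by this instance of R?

(D=O, F=Q47): row 1 → E = t ✓
(D=M, F=Q12): row 2 → E = q ✓
(D=K, F=Q71): rows 3, 11 → E = h, h ✓
(D=J, F=Q12): rows 4, 12 → E = m, m ✓
(D=O, F=Q71): row 5 → E = s ✓
(D=O, F=Q14): rows 6, 8, 9 → E = n, n, n ✓
(D=K, F=Q14): row 7 → E = t ✓
(D=K, F=Q12): row 10 → E = n ✓
Every {D, F} value is associated with a single E value, so {D, F} → E holds.

Yes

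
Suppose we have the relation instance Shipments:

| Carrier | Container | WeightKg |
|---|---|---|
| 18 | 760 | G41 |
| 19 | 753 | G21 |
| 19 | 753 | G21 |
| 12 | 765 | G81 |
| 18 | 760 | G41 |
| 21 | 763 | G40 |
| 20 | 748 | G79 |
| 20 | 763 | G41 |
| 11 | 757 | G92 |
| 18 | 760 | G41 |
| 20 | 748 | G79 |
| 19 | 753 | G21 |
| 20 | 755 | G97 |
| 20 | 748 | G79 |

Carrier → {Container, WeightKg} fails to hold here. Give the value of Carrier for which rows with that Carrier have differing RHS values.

20

Carrier=18: 3 rows → {Container,WeightKg} = (760, G41), (760, G41), (760, G41) ✓
Carrier=19: 3 rows → {Container,WeightKg} = (753, G21), (753, G21), (753, G21) ✓
Carrier=12: 1 row → {Container,WeightKg} = (765, G81) ✓
Carrier=21: 1 row → {Container,WeightKg} = (763, G40) ✓
Carrier=20: 5 rows → {Container,WeightKg} takes values {(748, G79), (763, G41), (755, G97)} — violation
Carrier=11: 1 row → {Container,WeightKg} = (757, G92) ✓
The only Carrier value with inconsistent RHS is Carrier=20.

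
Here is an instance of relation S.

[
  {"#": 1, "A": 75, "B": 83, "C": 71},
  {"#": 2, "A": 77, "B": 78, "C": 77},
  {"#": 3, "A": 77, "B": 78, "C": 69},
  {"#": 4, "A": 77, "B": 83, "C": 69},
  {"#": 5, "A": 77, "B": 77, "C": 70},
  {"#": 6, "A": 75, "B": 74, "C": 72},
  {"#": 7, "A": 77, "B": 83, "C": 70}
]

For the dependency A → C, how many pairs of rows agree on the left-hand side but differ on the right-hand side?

9

A=75: violating pairs (1,6) — 1 pair.
A=77: violating pairs (2,3), (2,4), (2,5), (2,7), (3,5), (3,7), (4,5), (4,7) — 8 pairs.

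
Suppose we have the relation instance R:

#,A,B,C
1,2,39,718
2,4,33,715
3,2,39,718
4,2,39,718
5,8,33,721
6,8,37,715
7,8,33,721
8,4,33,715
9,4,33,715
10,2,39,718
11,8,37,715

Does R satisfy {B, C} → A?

Yes

(B=39, C=718): rows 1, 3, 4, 10 → A = 2, 2, 2, 2 ✓
(B=33, C=715): rows 2, 8, 9 → A = 4, 4, 4 ✓
(B=33, C=721): rows 5, 7 → A = 8, 8 ✓
(B=37, C=715): rows 6, 11 → A = 8, 8 ✓
Every {B, C} value is associated with a single A value, so {B, C} → A holds.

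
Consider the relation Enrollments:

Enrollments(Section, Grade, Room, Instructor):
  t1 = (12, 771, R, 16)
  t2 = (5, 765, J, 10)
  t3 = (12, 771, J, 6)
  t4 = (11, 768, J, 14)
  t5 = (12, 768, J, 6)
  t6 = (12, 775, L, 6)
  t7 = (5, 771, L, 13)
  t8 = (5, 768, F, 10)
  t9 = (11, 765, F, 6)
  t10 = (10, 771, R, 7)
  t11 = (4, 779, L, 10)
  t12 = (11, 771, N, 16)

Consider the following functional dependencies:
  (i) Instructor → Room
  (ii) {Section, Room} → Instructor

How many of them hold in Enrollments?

(i) Instructor → Room: Instructor=16: rows 1, 12 → Room takes values {R, N} — violation; Instructor=10: rows 2, 8, 11 → Room takes values {J, F, L} — violation; Instructor=6: rows 3, 5, 6, 9 → Room takes values {J, L, F} — violation — fails.
(ii) {Section, Room} → Instructor: every LHS value maps to a single RHS value — holds.
1 of the 2 dependencies holds.

1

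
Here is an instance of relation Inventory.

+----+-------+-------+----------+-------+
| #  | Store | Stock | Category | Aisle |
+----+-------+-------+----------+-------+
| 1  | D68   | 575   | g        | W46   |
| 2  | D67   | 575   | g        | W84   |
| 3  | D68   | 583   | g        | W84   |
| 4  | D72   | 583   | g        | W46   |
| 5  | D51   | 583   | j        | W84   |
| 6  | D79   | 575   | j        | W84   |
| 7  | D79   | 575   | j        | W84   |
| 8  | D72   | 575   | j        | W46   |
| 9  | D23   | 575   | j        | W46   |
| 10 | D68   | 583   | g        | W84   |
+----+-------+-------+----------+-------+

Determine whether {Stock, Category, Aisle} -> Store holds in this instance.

(Stock=575, Category=g, Aisle=W46): row 1 → Store = D68 ✓
(Stock=575, Category=g, Aisle=W84): row 2 → Store = D67 ✓
(Stock=583, Category=g, Aisle=W84): rows 3, 10 → Store = D68, D68 ✓
(Stock=583, Category=g, Aisle=W46): row 4 → Store = D72 ✓
(Stock=583, Category=j, Aisle=W84): row 5 → Store = D51 ✓
(Stock=575, Category=j, Aisle=W84): rows 6, 7 → Store = D79, D79 ✓
(Stock=575, Category=j, Aisle=W46): rows 8, 9 → Store takes values {D72, D23} — violation
Two rows agree on {Stock, Category, Aisle} but differ on Store, so {Stock, Category, Aisle} -> Store does not hold.

No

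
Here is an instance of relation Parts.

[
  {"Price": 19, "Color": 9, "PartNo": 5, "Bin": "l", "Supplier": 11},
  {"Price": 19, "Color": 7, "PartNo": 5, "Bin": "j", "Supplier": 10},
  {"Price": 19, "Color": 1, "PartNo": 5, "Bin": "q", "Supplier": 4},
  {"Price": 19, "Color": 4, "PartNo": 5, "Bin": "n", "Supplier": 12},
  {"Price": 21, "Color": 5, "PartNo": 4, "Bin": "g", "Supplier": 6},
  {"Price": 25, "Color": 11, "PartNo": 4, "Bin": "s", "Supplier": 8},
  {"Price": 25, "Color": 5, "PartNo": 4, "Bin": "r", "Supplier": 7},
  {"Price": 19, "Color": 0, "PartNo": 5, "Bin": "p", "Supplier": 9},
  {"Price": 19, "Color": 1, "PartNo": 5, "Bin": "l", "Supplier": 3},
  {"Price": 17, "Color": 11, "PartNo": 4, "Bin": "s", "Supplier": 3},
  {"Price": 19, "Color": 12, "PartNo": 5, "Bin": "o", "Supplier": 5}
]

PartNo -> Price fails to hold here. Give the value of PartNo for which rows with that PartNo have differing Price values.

PartNo=5: 7 rows → Price = 19, 19, 19, 19, 19, 19, 19 ✓
PartNo=4: 4 rows → Price takes values {21, 25, 17} — violation
The only PartNo value with inconsistent Price is PartNo=4.

4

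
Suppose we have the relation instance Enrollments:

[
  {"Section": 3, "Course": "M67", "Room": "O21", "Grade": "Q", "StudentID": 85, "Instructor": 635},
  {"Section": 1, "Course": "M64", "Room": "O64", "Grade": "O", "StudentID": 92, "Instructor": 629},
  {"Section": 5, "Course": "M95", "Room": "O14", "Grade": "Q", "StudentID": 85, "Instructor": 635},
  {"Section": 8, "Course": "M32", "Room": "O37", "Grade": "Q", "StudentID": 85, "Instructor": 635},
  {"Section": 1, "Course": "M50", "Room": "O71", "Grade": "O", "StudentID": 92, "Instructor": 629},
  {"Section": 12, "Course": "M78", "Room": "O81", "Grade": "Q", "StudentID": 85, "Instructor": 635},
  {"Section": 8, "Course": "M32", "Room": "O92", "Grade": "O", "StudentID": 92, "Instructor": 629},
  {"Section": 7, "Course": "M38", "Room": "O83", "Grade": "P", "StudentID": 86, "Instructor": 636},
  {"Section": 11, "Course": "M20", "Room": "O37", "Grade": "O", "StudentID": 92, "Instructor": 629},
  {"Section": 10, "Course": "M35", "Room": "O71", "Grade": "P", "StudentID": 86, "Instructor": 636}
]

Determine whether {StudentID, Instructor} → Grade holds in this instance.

Yes

(StudentID=85, Instructor=635): 4 rows → Grade = Q, Q, Q, Q ✓
(StudentID=92, Instructor=629): 4 rows → Grade = O, O, O, O ✓
(StudentID=86, Instructor=636): 2 rows → Grade = P, P ✓
Every {StudentID, Instructor} value is associated with a single Grade value, so {StudentID, Instructor} → Grade holds.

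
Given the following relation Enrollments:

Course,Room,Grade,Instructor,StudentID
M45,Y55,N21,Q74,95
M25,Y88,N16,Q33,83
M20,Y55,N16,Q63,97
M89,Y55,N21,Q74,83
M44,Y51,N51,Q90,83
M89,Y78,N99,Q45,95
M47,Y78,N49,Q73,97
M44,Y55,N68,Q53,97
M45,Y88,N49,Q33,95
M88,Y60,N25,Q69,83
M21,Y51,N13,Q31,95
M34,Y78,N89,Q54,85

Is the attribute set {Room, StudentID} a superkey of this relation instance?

Two distinct rows share (Room=Y55, StudentID=97), so {Room, StudentID} does not determine every attribute — not a superkey.

No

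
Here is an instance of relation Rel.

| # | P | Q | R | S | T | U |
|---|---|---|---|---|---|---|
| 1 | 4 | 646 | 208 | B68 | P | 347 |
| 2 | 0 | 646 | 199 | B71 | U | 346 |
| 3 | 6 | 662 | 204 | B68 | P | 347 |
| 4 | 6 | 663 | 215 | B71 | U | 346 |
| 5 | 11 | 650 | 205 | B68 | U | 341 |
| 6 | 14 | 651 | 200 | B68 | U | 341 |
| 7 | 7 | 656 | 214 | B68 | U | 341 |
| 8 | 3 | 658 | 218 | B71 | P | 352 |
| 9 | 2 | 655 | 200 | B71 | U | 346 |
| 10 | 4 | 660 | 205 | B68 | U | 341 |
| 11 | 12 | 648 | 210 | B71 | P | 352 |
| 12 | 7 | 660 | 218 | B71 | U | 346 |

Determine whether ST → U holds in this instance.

(S=B68, T=P): rows 1, 3 → U = 347, 347 ✓
(S=B71, T=U): rows 2, 4, 9, 12 → U = 346, 346, 346, 346 ✓
(S=B68, T=U): rows 5, 6, 7, 10 → U = 341, 341, 341, 341 ✓
(S=B71, T=P): rows 8, 11 → U = 352, 352 ✓
Every ST value is associated with a single U value, so ST → U holds.

Yes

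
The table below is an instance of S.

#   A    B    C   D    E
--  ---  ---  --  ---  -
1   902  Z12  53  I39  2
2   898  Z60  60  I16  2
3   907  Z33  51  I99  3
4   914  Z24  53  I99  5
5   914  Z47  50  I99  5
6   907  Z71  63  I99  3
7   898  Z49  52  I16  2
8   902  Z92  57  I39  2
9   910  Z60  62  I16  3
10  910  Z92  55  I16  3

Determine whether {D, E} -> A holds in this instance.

(D=I39, E=2): rows 1, 8 → A = 902, 902 ✓
(D=I16, E=2): rows 2, 7 → A = 898, 898 ✓
(D=I99, E=3): rows 3, 6 → A = 907, 907 ✓
(D=I99, E=5): rows 4, 5 → A = 914, 914 ✓
(D=I16, E=3): rows 9, 10 → A = 910, 910 ✓
Every {D, E} value is associated with a single A value, so {D, E} -> A holds.

Yes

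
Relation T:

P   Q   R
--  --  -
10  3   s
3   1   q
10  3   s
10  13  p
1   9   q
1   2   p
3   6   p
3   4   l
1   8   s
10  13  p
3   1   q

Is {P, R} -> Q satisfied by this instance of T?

Yes

(P=10, R=s): 2 rows → Q = 3, 3 ✓
(P=3, R=q): 2 rows → Q = 1, 1 ✓
(P=10, R=p): 2 rows → Q = 13, 13 ✓
(P=1, R=q): 1 row → Q = 9 ✓
(P=1, R=p): 1 row → Q = 2 ✓
(P=3, R=p): 1 row → Q = 6 ✓
(P=3, R=l): 1 row → Q = 4 ✓
(P=1, R=s): 1 row → Q = 8 ✓
Every {P, R} value is associated with a single Q value, so {P, R} -> Q holds.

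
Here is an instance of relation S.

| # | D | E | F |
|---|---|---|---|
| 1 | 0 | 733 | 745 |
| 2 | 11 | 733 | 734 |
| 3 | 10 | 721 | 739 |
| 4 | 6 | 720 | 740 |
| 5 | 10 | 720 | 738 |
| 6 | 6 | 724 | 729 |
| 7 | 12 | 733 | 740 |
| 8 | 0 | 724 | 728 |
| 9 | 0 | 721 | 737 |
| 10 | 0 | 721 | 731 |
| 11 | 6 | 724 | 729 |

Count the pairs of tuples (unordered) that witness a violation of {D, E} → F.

1

(D=6, E=724): all 2 rows agree on F — 0 pairs.
(D=0, E=721): violating pairs (9,10) — 1 pair.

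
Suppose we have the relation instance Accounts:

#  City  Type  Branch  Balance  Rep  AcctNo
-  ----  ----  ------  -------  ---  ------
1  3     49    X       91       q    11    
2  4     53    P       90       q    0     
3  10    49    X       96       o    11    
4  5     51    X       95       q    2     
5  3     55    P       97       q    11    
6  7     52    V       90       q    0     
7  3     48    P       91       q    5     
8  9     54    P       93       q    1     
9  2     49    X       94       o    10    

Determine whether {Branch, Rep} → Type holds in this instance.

(Branch=X, Rep=q): rows 1, 4 → Type takes values {49, 51} — violation
(Branch=P, Rep=q): rows 2, 5, 7, 8 → Type takes values {53, 55, 48, 54} — violation
(Branch=X, Rep=o): rows 3, 9 → Type = 49, 49 ✓
(Branch=V, Rep=q): row 6 → Type = 52 ✓
Two rows agree on {Branch, Rep} but differ on Type, so {Branch, Rep} → Type does not hold.

No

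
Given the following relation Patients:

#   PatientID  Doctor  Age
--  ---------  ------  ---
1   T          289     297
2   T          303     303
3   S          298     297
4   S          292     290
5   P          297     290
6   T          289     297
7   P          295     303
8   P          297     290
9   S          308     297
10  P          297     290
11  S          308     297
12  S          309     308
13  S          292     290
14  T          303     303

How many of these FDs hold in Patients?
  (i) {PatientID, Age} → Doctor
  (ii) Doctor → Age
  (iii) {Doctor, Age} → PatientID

2

(i) {PatientID, Age} → Doctor: (PatientID=S, Age=297): rows 3, 9, 11 → Doctor takes values {298, 308} — violation — fails.
(ii) Doctor → Age: every LHS value maps to a single RHS value — holds.
(iii) {Doctor, Age} → PatientID: every LHS value maps to a single RHS value — holds.
2 of the 3 dependencies hold.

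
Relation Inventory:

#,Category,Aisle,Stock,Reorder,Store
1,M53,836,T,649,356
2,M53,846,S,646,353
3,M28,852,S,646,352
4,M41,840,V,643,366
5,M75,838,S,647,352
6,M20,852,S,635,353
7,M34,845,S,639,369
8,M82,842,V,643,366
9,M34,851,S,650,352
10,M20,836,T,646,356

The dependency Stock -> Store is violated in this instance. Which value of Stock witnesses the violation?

S

Stock=T: rows 1, 10 → Store = 356, 356 ✓
Stock=S: rows 2, 3, 5, 6, 7, 9 → Store takes values {353, 352, 369} — violation
Stock=V: rows 4, 8 → Store = 366, 366 ✓
The only Stock value with inconsistent Store is Stock=S.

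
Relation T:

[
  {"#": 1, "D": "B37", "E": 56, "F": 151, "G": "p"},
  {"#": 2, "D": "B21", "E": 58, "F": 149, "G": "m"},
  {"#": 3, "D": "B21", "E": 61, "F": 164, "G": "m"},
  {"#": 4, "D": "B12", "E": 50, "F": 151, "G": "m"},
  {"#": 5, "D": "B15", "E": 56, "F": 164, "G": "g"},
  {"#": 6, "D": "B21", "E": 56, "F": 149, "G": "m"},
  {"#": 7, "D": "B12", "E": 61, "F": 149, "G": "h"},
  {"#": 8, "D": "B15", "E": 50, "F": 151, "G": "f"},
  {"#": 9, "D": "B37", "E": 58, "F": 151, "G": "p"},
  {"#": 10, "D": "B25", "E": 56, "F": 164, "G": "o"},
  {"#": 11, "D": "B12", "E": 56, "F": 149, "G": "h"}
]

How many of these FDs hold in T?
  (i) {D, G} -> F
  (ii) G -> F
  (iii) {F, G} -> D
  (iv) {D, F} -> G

(i) {D, G} -> F: (D=B21, G=m): rows 2, 3, 6 → F takes values {149, 164} — violation — fails.
(ii) G -> F: G=m: rows 2, 3, 4, 6 → F takes values {149, 164, 151} — violation — fails.
(iii) {F, G} -> D: every LHS value maps to a single RHS value — holds.
(iv) {D, F} -> G: every LHS value maps to a single RHS value — holds.
2 of the 4 dependencies hold.

2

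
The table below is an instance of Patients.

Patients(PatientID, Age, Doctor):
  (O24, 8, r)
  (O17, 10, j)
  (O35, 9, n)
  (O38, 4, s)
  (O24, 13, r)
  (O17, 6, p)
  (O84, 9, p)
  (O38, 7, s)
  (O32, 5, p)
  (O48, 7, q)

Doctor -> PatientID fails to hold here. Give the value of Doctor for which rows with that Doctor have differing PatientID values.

Doctor=r: 2 rows → PatientID = O24, O24 ✓
Doctor=j: 1 row → PatientID = O17 ✓
Doctor=n: 1 row → PatientID = O35 ✓
Doctor=s: 2 rows → PatientID = O38, O38 ✓
Doctor=p: 3 rows → PatientID takes values {O17, O84, O32} — violation
Doctor=q: 1 row → PatientID = O48 ✓
The only Doctor value with inconsistent PatientID is Doctor=p.

p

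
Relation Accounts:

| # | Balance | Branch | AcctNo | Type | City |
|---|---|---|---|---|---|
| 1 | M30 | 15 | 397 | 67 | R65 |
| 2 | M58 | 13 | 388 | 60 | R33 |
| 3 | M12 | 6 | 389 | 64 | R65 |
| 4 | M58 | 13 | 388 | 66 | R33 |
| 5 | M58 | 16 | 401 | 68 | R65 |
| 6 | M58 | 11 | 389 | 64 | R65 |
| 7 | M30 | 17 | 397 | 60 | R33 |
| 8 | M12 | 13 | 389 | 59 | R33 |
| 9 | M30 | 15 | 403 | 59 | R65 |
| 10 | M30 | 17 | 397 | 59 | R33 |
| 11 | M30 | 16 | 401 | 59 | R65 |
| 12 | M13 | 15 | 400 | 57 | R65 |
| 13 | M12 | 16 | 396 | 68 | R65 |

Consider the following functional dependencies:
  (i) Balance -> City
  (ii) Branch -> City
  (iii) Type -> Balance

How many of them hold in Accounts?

(i) Balance -> City: Balance=M30: rows 1, 7, 9, 10, 11 → City takes values {R65, R33} — violation; Balance=M58: rows 2, 4, 5, 6 → City takes values {R33, R65} — violation; Balance=M12: rows 3, 8, 13 → City takes values {R65, R33} — violation — fails.
(ii) Branch -> City: every LHS value maps to a single RHS value — holds.
(iii) Type -> Balance: Type=60: rows 2, 7 → Balance takes values {M58, M30} — violation; Type=64: rows 3, 6 → Balance takes values {M12, M58} — violation; Type=68: rows 5, 13 → Balance takes values {M58, M12} — violation; Type=59: rows 8, 9, 10, 11 → Balance takes values {M12, M30} — violation — fails.
1 of the 3 dependencies holds.

1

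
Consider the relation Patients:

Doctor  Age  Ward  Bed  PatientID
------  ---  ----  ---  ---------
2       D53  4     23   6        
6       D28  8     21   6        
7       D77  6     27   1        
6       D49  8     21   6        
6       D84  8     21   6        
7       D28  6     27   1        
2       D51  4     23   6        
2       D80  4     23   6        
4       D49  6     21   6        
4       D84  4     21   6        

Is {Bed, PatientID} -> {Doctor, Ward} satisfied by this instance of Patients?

(Bed=23, PatientID=6): 3 rows → {Doctor,Ward} = (2, 4), (2, 4), (2, 4) ✓
(Bed=21, PatientID=6): 5 rows → {Doctor,Ward} takes values {(6, 8), (4, 6), (4, 4)} — violation
(Bed=27, PatientID=1): 2 rows → {Doctor,Ward} = (7, 6), (7, 6) ✓
Two rows agree on {Bed, PatientID} but differ on {Doctor, Ward}, so {Bed, PatientID} -> {Doctor, Ward} does not hold.

No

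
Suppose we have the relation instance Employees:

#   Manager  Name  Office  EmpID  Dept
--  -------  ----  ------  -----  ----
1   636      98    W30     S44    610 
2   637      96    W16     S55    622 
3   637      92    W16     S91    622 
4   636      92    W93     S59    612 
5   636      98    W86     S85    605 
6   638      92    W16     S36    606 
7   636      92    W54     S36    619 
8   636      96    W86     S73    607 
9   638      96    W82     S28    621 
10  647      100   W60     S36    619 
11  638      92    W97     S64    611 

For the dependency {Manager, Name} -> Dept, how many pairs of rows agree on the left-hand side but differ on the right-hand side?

(Manager=636, Name=98): violating pairs (1,5) — 1 pair.
(Manager=636, Name=92): violating pairs (4,7) — 1 pair.
(Manager=638, Name=92): violating pairs (6,11) — 1 pair.

3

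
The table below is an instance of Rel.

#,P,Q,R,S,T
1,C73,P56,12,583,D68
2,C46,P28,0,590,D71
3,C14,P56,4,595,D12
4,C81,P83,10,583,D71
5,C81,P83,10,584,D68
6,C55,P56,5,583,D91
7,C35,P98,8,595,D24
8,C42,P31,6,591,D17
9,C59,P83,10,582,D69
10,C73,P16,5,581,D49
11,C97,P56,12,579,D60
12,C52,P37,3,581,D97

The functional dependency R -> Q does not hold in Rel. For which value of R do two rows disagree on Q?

5

R=12: rows 1, 11 → Q = P56, P56 ✓
R=0: row 2 → Q = P28 ✓
R=4: row 3 → Q = P56 ✓
R=10: rows 4, 5, 9 → Q = P83, P83, P83 ✓
R=5: rows 6, 10 → Q takes values {P56, P16} — violation
R=8: row 7 → Q = P98 ✓
R=6: row 8 → Q = P31 ✓
R=3: row 12 → Q = P37 ✓
The only R value with inconsistent Q is R=5.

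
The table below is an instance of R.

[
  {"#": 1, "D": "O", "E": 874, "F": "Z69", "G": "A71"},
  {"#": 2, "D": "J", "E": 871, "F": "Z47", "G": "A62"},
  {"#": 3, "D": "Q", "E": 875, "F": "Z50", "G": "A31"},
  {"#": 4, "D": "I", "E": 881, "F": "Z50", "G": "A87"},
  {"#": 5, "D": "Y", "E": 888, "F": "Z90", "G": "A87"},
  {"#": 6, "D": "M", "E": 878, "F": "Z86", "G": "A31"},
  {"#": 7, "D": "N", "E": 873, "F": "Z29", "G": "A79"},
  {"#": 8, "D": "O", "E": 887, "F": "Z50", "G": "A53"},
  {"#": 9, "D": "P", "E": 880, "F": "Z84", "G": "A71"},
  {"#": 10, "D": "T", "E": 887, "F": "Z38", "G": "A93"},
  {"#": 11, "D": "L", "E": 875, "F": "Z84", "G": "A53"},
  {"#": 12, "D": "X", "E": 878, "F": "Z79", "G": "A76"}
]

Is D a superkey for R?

No

Rows 1 and 8 have the same D value D=O but are distinct tuples, so D does not determine every attribute — not a superkey.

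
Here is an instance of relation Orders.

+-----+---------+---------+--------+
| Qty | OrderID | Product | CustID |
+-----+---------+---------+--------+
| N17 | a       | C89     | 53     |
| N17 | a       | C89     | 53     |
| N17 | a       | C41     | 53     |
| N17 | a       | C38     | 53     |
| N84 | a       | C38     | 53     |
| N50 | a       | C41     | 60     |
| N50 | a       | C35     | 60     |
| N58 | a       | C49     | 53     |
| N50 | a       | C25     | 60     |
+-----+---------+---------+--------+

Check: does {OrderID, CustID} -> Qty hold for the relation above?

(OrderID=a, CustID=53): 6 rows → Qty takes values {N17, N84, N58} — violation
(OrderID=a, CustID=60): 3 rows → Qty = N50, N50, N50 ✓
Two rows agree on {OrderID, CustID} but differ on Qty, so {OrderID, CustID} -> Qty does not hold.

No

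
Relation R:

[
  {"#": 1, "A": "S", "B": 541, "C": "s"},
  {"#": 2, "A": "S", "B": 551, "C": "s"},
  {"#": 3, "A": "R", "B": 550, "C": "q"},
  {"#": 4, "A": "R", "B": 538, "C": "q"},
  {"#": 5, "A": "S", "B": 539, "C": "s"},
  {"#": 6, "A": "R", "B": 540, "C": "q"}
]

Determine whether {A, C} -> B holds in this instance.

(A=S, C=s): rows 1, 2, 5 → B takes values {541, 551, 539} — violation
(A=R, C=q): rows 3, 4, 6 → B takes values {550, 538, 540} — violation
Two rows agree on {A, C} but differ on B, so {A, C} -> B does not hold.

No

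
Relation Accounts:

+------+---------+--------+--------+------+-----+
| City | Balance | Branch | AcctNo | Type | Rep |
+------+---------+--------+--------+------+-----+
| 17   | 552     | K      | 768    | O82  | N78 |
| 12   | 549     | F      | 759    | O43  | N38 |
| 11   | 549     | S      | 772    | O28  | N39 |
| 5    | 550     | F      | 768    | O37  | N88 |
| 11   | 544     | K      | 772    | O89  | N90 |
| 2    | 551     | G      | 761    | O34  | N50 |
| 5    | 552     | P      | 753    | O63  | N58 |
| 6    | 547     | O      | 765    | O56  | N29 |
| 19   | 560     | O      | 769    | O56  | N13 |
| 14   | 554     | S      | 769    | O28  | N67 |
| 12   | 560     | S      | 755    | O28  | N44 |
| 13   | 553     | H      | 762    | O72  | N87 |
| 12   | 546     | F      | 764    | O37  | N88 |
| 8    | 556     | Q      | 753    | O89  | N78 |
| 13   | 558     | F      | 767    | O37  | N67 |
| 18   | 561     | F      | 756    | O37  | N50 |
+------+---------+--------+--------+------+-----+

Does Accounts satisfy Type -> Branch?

Type=O82: 1 row → Branch = K ✓
Type=O43: 1 row → Branch = F ✓
Type=O28: 3 rows → Branch = S, S, S ✓
Type=O37: 4 rows → Branch = F, F, F, F ✓
Type=O89: 2 rows → Branch takes values {K, Q} — violation
Type=O34: 1 row → Branch = G ✓
Type=O63: 1 row → Branch = P ✓
Type=O56: 2 rows → Branch = O, O ✓
Type=O72: 1 row → Branch = H ✓
Two rows agree on Type but differ on Branch, so Type -> Branch does not hold.

No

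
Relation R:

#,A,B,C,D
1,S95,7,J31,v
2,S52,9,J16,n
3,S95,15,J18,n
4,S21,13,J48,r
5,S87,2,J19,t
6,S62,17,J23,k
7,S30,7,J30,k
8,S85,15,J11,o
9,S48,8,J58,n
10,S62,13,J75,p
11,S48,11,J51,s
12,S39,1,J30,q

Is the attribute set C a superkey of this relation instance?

Rows 7 and 12 have the same C value C=J30 but are distinct tuples, so C does not determine every attribute — not a superkey.

No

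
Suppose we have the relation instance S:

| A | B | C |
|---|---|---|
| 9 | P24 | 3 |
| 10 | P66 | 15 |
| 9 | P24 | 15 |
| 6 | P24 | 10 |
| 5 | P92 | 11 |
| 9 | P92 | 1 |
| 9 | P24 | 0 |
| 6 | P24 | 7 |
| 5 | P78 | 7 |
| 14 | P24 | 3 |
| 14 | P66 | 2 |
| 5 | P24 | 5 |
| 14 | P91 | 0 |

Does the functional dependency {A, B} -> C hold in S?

No

(A=9, B=P24): 3 rows → C takes values {3, 15, 0} — violation
(A=10, B=P66): 1 row → C = 15 ✓
(A=6, B=P24): 2 rows → C takes values {10, 7} — violation
(A=5, B=P92): 1 row → C = 11 ✓
(A=9, B=P92): 1 row → C = 1 ✓
(A=5, B=P78): 1 row → C = 7 ✓
(A=14, B=P24): 1 row → C = 3 ✓
(A=14, B=P66): 1 row → C = 2 ✓
(A=5, B=P24): 1 row → C = 5 ✓
(A=14, B=P91): 1 row → C = 0 ✓
Two rows agree on {A, B} but differ on C, so {A, B} -> C does not hold.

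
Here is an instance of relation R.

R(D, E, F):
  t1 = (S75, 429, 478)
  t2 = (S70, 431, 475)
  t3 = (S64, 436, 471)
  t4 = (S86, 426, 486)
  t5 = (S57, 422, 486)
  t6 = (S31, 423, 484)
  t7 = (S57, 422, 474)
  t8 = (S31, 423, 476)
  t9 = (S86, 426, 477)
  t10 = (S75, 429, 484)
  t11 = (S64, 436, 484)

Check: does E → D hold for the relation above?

E=429: rows 1, 10 → D = S75, S75 ✓
E=431: row 2 → D = S70 ✓
E=436: rows 3, 11 → D = S64, S64 ✓
E=426: rows 4, 9 → D = S86, S86 ✓
E=422: rows 5, 7 → D = S57, S57 ✓
E=423: rows 6, 8 → D = S31, S31 ✓
Every E value is associated with a single D value, so E → D holds.

Yes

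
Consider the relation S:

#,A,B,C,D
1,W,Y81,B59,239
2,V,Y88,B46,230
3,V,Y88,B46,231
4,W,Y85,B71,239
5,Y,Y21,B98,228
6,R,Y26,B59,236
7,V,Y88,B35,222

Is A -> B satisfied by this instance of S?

No

A=W: rows 1, 4 → B takes values {Y81, Y85} — violation
A=V: rows 2, 3, 7 → B = Y88, Y88, Y88 ✓
A=Y: row 5 → B = Y21 ✓
A=R: row 6 → B = Y26 ✓
Two rows agree on A but differ on B, so A -> B does not hold.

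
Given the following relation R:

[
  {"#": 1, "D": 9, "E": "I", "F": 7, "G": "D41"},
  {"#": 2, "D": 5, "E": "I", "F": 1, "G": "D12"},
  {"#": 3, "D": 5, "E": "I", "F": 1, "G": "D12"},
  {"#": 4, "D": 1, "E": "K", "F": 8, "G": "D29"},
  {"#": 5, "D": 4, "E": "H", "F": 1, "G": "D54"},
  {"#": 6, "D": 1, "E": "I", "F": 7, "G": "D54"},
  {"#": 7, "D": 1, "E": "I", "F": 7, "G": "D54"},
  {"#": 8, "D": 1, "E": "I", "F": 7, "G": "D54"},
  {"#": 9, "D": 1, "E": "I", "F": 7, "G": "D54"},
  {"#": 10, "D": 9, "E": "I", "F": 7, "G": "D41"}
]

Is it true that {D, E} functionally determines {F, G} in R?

(D=9, E=I): rows 1, 10 → {F,G} = (7, D41), (7, D41) ✓
(D=5, E=I): rows 2, 3 → {F,G} = (1, D12), (1, D12) ✓
(D=1, E=K): row 4 → {F,G} = (8, D29) ✓
(D=4, E=H): row 5 → {F,G} = (1, D54) ✓
(D=1, E=I): rows 6, 7, 8, 9 → {F,G} = (7, D54), (7, D54), (7, D54), (7, D54) ✓
Every {D, E} value is associated with a single {F, G} value, so {D, E} -> {F, G} holds.

Yes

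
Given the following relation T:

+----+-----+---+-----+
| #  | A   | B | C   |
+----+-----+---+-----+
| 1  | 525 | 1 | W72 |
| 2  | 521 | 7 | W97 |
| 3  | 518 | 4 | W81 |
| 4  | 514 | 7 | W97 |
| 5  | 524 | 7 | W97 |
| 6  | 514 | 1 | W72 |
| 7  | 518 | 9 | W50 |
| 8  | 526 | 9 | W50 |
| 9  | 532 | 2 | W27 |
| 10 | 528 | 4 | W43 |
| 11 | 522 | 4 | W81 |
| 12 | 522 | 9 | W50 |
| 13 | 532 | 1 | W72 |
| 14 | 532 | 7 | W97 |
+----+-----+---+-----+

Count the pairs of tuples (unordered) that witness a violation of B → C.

2

B=1: all 3 rows agree on C — 0 pairs.
B=7: all 4 rows agree on C — 0 pairs.
B=4: violating pairs (3,10), (10,11) — 2 pairs.
B=9: all 3 rows agree on C — 0 pairs.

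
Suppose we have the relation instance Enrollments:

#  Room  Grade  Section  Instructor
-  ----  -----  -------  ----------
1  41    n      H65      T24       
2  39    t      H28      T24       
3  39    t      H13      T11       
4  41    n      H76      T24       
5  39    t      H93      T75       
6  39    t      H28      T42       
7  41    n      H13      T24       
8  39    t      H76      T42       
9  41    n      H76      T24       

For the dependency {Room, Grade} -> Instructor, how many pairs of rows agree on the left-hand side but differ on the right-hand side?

9

(Room=41, Grade=n): all 4 rows agree on Instructor — 0 pairs.
(Room=39, Grade=t): violating pairs (2,3), (2,5), (2,6), (2,8), (3,5), (3,6), (3,8), (5,6), (5,8) — 9 pairs.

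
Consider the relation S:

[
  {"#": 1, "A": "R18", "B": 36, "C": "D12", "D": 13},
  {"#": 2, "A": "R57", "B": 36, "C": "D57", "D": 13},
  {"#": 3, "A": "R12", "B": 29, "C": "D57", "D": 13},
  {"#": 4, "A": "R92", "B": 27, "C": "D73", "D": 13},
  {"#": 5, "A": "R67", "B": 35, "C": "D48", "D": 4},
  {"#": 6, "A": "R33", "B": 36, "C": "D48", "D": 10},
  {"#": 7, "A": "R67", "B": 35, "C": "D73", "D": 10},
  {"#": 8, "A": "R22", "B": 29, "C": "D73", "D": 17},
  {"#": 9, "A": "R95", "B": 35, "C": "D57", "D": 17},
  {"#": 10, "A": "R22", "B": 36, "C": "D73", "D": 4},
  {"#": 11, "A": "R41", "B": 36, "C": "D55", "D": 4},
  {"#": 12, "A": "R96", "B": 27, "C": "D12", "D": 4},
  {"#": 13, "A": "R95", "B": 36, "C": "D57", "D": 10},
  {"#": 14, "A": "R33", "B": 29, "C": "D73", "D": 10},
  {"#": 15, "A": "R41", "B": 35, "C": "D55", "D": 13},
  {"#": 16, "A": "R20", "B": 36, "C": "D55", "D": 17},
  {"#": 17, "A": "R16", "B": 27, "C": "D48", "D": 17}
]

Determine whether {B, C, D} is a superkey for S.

Yes

All 17 rows have distinct {B, C, D} values, so {B, C, D} → (all attributes) holds and {B, C, D} is a superkey.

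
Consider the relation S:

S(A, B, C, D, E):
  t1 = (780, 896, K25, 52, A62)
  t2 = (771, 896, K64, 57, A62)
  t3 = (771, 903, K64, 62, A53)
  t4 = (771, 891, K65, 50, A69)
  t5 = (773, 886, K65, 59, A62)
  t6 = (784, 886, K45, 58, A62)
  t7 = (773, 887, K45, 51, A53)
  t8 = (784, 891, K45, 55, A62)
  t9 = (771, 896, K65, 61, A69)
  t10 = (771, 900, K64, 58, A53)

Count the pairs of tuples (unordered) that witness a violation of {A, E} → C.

(A=771, E=A53): all 2 rows agree on C — 0 pairs.
(A=771, E=A69): all 2 rows agree on C — 0 pairs.
(A=784, E=A62): all 2 rows agree on C — 0 pairs.

0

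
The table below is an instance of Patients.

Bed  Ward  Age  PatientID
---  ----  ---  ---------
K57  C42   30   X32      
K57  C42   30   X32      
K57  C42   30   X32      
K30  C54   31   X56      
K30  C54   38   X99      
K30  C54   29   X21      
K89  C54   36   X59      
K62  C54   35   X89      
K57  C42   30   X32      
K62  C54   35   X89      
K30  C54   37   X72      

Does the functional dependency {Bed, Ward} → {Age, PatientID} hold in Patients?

No

(Bed=K57, Ward=C42): 4 rows → {Age,PatientID} = (30, X32), (30, X32), (30, X32), (30, X32) ✓
(Bed=K30, Ward=C54): 4 rows → {Age,PatientID} takes values {(31, X56), (38, X99), (29, X21), (37, X72)} — violation
(Bed=K89, Ward=C54): 1 row → {Age,PatientID} = (36, X59) ✓
(Bed=K62, Ward=C54): 2 rows → {Age,PatientID} = (35, X89), (35, X89) ✓
Two rows agree on {Bed, Ward} but differ on {Age, PatientID}, so {Bed, Ward} → {Age, PatientID} does not hold.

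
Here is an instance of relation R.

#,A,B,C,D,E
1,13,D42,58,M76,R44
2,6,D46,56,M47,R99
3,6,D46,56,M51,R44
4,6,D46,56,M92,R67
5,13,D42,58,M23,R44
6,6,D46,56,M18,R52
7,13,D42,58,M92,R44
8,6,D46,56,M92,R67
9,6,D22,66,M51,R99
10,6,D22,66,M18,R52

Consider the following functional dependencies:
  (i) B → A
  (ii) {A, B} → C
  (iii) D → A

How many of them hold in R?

2

(i) B → A: every LHS value maps to a single RHS value — holds.
(ii) {A, B} → C: every LHS value maps to a single RHS value — holds.
(iii) D → A: D=M92: rows 4, 7, 8 → A takes values {6, 13} — violation — fails.
2 of the 3 dependencies hold.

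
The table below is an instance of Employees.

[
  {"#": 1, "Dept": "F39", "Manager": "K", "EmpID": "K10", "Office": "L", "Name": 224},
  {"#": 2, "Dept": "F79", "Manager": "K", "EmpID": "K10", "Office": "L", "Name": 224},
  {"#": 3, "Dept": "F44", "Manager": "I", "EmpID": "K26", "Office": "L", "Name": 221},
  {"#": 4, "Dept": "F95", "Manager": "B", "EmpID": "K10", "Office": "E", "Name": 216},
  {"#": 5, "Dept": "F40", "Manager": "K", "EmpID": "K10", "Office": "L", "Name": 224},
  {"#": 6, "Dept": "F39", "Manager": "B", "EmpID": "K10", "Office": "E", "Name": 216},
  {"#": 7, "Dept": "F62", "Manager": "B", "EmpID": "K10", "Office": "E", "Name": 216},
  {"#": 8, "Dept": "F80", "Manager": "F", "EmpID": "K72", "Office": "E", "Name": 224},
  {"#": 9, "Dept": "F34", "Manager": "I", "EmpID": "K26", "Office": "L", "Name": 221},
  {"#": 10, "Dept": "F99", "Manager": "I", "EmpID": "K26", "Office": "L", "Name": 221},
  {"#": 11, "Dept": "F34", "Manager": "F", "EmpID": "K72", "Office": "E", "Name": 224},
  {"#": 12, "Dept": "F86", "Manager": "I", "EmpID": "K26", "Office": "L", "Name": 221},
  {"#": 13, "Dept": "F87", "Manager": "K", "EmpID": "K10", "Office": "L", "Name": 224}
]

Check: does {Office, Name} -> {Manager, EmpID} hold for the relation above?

(Office=L, Name=224): rows 1, 2, 5, 13 → {Manager,EmpID} = (K, K10), (K, K10), (K, K10), (K, K10) ✓
(Office=L, Name=221): rows 3, 9, 10, 12 → {Manager,EmpID} = (I, K26), (I, K26), (I, K26), (I, K26) ✓
(Office=E, Name=216): rows 4, 6, 7 → {Manager,EmpID} = (B, K10), (B, K10), (B, K10) ✓
(Office=E, Name=224): rows 8, 11 → {Manager,EmpID} = (F, K72), (F, K72) ✓
Every {Office, Name} value is associated with a single {Manager, EmpID} value, so {Office, Name} -> {Manager, EmpID} holds.

Yes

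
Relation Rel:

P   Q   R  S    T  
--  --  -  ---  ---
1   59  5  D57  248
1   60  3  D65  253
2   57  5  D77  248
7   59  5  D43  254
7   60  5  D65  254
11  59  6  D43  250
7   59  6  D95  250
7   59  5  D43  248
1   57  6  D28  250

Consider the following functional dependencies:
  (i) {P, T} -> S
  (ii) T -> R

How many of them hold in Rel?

1

(i) {P, T} -> S: (P=7, T=254): 2 rows → S takes values {D43, D65} — violation — fails.
(ii) T -> R: every LHS value maps to a single RHS value — holds.
1 of the 2 dependencies holds.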